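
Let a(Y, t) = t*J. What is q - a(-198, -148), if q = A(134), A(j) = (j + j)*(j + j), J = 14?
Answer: 73896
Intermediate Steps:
a(Y, t) = 14*t (a(Y, t) = t*14 = 14*t)
A(j) = 4*j² (A(j) = (2*j)*(2*j) = 4*j²)
q = 71824 (q = 4*134² = 4*17956 = 71824)
q - a(-198, -148) = 71824 - 14*(-148) = 71824 - 1*(-2072) = 71824 + 2072 = 73896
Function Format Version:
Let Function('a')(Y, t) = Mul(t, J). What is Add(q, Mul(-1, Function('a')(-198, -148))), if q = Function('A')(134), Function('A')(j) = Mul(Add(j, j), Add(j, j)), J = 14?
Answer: 73896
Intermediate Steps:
Function('a')(Y, t) = Mul(14, t) (Function('a')(Y, t) = Mul(t, 14) = Mul(14, t))
Function('A')(j) = Mul(4, Pow(j, 2)) (Function('A')(j) = Mul(Mul(2, j), Mul(2, j)) = Mul(4, Pow(j, 2)))
q = 71824 (q = Mul(4, Pow(134, 2)) = Mul(4, 17956) = 71824)
Add(q, Mul(-1, Function('a')(-198, -148))) = Add(71824, Mul(-1, Mul(14, -148))) = Add(71824, Mul(-1, -2072)) = Add(71824, 2072) = 73896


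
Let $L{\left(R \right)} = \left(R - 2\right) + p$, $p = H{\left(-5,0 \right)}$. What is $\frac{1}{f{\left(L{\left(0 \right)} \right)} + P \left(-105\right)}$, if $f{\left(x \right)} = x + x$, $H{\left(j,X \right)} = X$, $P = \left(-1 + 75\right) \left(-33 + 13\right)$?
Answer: $\frac{1}{155396} \approx 6.4352 \cdot 10^{-6}$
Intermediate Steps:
$P = -1480$ ($P = 74 \left(-20\right) = -1480$)
$p = 0$
$L{\left(R \right)} = -2 + R$ ($L{\left(R \right)} = \left(R - 2\right) + 0 = \left(-2 + R\right) + 0 = -2 + R$)
$f{\left(x \right)} = 2 x$
$\frac{1}{f{\left(L{\left(0 \right)} \right)} + P \left(-105\right)} = \frac{1}{2 \left(-2 + 0\right) - -155400} = \frac{1}{2 \left(-2\right) + 155400} = \frac{1}{-4 + 155400} = \frac{1}{155396}$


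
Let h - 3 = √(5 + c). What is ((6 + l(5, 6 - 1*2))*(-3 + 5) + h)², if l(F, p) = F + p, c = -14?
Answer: 1080 + 198*I ≈ 1080.0 + 198.0*I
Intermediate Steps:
h = 3 + 3*I (h = 3 + √(5 - 14) = 3 + √(-9) = 3 + 3*I ≈ 3.0 + 3.0*I)
((6 + l(5, 6 - 1*2))*(-3 + 5) + h)² = ((6 + (5 + (6 - 1*2)))*(-3 + 5) + (3 + 3*I))² = ((6 + (5 + (6 - 2)))*2 + (3 + 3*I))² = ((6 + (5 + 4))*2 + (3 + 3*I))² = ((6 + 9)*2 + (3 + 3*I))² = (15*2 + (3 + 3*I))² = (30 + (3 + 3*I))² = (33 + 3*I)²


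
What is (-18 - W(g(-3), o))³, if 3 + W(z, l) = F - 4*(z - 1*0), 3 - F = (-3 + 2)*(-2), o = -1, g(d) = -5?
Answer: -46656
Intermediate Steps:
F = 1 (F = 3 - (-3 + 2)*(-2) = 3 - (-1)*(-2) = 3 - 1*2 = 3 - 2 = 1)
W(z, l) = -2 - 4*z (W(z, l) = -3 + (1 - 4*(z - 1*0)) = -3 + (1 - 4*(z + 0)) = -3 + (1 - 4*z) = -2 - 4*z)
(-18 - W(g(-3), o))³ = (-18 - (-2 - 4*(-5)))³ = (-18 - (-2 + 20))³ = (-18 - 1*18)³ = (-18 - 18)³ = (-36)³ = -46656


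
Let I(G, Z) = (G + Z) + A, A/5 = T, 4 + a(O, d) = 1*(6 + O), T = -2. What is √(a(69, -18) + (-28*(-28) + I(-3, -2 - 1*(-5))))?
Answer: 13*√5 ≈ 29.069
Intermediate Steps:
a(O, d) = 2 + O (a(O, d) = -4 + 1*(6 + O) = -4 + (6 + O) = 2 + O)
A = -10 (A = 5*(-2) = -10)
I(G, Z) = -10 + G + Z (I(G, Z) = (G + Z) - 10 = -10 + G + Z)
√(a(69, -18) + (-28*(-28) + I(-3, -2 - 1*(-5)))) = √((2 + 69) + (-28*(-28) + (-10 - 3 + (-2 - 1*(-5))))) = √(71 + (784 + (-10 - 3 + (-2 + 5)))) = √(71 + (784 + (-10 - 3 + 3))) = √(71 + (784 - 10)) = √(71 + 774) = √845 = 13*√5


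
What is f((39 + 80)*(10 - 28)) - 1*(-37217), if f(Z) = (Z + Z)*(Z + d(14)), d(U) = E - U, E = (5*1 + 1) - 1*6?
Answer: 9273521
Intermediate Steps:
E = 0 (E = (5 + 1) - 6 = 6 - 6 = 0)
d(U) = -U (d(U) = 0 - U = -U)
f(Z) = 2*Z*(-14 + Z) (f(Z) = (Z + Z)*(Z - 1*14) = (2*Z)*(Z - 14) = (2*Z)*(-14 + Z) = 2*Z*(-14 + Z))
f((39 + 80)*(10 - 28)) - 1*(-37217) = 2*((39 + 80)*(10 - 28))*(-14 + (39 + 80)*(10 - 28)) - 1*(-37217) = 2*(119*(-18))*(-14 + 119*(-18)) + 37217 = 2*(-2142)*(-14 - 2142) + 37217 = 2*(-2142)*(-2156) + 37217 = 9236304 + 37217 = 9273521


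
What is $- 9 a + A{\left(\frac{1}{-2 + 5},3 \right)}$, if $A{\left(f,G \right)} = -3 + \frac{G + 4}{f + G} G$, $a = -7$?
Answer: $\frac{663}{10} \approx 66.3$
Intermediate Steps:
$A{\left(f,G \right)} = -3 + \frac{G \left(4 + G\right)}{G + f}$ ($A{\left(f,G \right)} = -3 + \frac{4 + G}{G + f} G = -3 + \frac{G \left(4 + G\right)}{G + f}$)
$- 9 a + A{\left(\frac{1}{-2 + 5},3 \right)} = \left(-9\right) \left(-7\right) + \frac{3 + 3^{2} - \frac{3}{-2 + 5}}{3 + \frac{1}{-2 + 5}} = 63 + \frac{3 + 9 - \frac{3}{3}}{3 + \frac{1}{3}} = 63 + \frac{3 + 9 - 1}{3 + \frac{1}{3}} = 63 + \frac{3 + 9 - 1}{\frac{10}{3}} = 63 + \frac{3}{10} \cdot 11 = 63 + \frac{33}{10} = \frac{663}{10}$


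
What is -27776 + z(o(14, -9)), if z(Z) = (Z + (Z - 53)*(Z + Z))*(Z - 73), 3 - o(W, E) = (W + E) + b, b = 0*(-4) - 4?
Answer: -13434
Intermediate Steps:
b = -4 (b = 0 - 4 = -4)
o(W, E) = 7 - E - W (o(W, E) = 3 - ((W + E) - 4) = 3 - ((E + W) - 4) = 3 - (-4 + E + W) = 3 + (4 - E - W) = 7 - E - W)
z(Z) = (-73 + Z)*(Z + 2*Z*(-53 + Z)) (z(Z) = (Z + (-53 + Z)*(2*Z))*(-73 + Z) = (Z + 2*Z*(-53 + Z))*(-73 + Z) = (-73 + Z)*(Z + 2*Z*(-53 + Z)))
-27776 + z(o(14, -9)) = -27776 + (7 - 1*(-9) - 1*14)*(7665 - 251*(7 - 1*(-9) - 1*14) + 2*(7 - 1*(-9) - 1*14)²) = -27776 + (7 + 9 - 14)*(7665 - 251*(7 + 9 - 14) + 2*(7 + 9 - 14)²) = -27776 + 2*(7665 - 251*2 + 2*2²) = -27776 + 2*(7665 - 502 + 2*4) = -27776 + 2*(7665 - 502 + 8) = -27776 + 2*7171 = -27776 + 14342 = -13434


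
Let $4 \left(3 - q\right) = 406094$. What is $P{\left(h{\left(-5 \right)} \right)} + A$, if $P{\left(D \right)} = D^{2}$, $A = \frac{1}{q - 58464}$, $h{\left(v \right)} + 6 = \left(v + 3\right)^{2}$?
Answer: $\frac{1279874}{319969} \approx 4.0$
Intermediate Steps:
$q = - \frac{203041}{2}$ ($q = 3 - \frac{203047}{2} = - \frac{203041}{2} \approx -1.0152 \cdot 10^{5}$)
$h{\left(v \right)} = -6 + \left(3 + v\right)^{2}$ ($h{\left(v \right)} = -6 + \left(v + 3\right)^{2} = -6 + \left(3 + v\right)^{2}$)
$A = - \frac{2}{319969}$ ($A = \frac{1}{- \frac{203041}{2} - 58464} = \frac{1}{- \frac{319969}{2}} = - \frac{2}{319969} \approx -6.2506 \cdot 10^{-6}$)
$P{\left(h{\left(-5 \right)} \right)} + A = \left(-6 + \left(3 - 5\right)^{2}\right)^{2} - \frac{2}{319969} = \left(-6 + \left(-2\right)^{2}\right)^{2} - \frac{2}{319969} = \left(-6 + 4\right)^{2} - \frac{2}{319969} = \left(-2\right)^{2} - \frac{2}{319969} = 4 - \frac{2}{319969} = \frac{1279874}{319969}$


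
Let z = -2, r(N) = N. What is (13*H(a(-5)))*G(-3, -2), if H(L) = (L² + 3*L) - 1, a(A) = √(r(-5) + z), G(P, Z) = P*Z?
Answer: -624 + 234*I*√7 ≈ -624.0 + 619.11*I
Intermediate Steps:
a(A) = I*√7 (a(A) = √(-5 - 2) = √(-7) = I*√7)
H(L) = -1 + L² + 3*L
(13*H(a(-5)))*G(-3, -2) = (13*(-1 + (I*√7)² + 3*(I*√7)))*(-3*(-2)) = (13*(-1 - 7 + 3*I*√7))*6 = (13*(-8 + 3*I*√7))*6 = (-104 + 39*I*√7)*6 = -624 + 234*I*√7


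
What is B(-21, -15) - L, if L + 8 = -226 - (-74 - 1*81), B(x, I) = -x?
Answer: 100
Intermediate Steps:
L = -79 (L = -8 + (-226 - (-74 - 1*81)) = -8 + (-226 - (-74 - 81)) = -8 + (-226 - 1*(-155)) = -8 + (-226 + 155) = -8 - 71 = -79)
B(-21, -15) - L = -1*(-21) - 1*(-79) = 21 + 79 = 100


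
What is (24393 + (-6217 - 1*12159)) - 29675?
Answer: -23658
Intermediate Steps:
(24393 + (-6217 - 1*12159)) - 29675 = (24393 + (-6217 - 12159)) - 29675 = (24393 - 18376) - 29675 = 6017 - 29675 = -23658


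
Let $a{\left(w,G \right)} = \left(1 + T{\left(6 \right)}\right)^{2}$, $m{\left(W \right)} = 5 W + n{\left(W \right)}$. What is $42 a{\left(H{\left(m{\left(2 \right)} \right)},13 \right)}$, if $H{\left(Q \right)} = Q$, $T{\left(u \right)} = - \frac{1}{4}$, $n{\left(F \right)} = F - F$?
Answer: $\frac{189}{8} \approx 23.625$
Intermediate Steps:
$n{\left(F \right)} = 0$
$T{\left(u \right)} = - \frac{1}{4}$ ($T{\left(u \right)} = \left(-1\right) \frac{1}{4} = - \frac{1}{4}$)
$m{\left(W \right)} = 5 W$ ($m{\left(W \right)} = 5 W + 0 = 5 W$)
$a{\left(w,G \right)} = \frac{9}{16}$ ($a{\left(w,G \right)} = \left(1 - \frac{1}{4}\right)^{2} = \left(\frac{3}{4}\right)^{2} = \frac{9}{16}$)
$42 a{\left(H{\left(m{\left(2 \right)} \right)},13 \right)} = 42 \cdot \frac{9}{16} = \frac{189}{8}$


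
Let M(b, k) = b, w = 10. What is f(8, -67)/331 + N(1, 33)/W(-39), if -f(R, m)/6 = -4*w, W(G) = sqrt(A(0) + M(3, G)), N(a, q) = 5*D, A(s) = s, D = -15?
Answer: 240/331 - 25*sqrt(3) ≈ -42.576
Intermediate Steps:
N(a, q) = -75 (N(a, q) = 5*(-15) = -75)
W(G) = sqrt(3) (W(G) = sqrt(0 + 3) = sqrt(3))
f(R, m) = 240 (f(R, m) = -(-24)*10 = -6*(-40) = 240)
f(8, -67)/331 + N(1, 33)/W(-39) = 240/331 - 75*sqrt(3)/3 = 240*(1/331) - 25*sqrt(3) = 240/331 - 25*sqrt(3)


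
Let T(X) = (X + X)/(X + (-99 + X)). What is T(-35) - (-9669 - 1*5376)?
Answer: 2542675/169 ≈ 15045.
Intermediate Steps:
T(X) = 2*X/(-99 + 2*X) (T(X) = (2*X)/(-99 + 2*X) = 2*X/(-99 + 2*X))
T(-35) - (-9669 - 1*5376) = 2*(-35)/(-99 + 2*(-35)) - (-9669 - 1*5376) = 2*(-35)/(-99 - 70) - (-9669 - 5376) = 2*(-35)/(-169) - 1*(-15045) = 2*(-35)*(-1/169) + 15045 = 70/169 + 15045 = 2542675/169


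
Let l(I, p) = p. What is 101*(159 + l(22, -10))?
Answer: 15049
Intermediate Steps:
101*(159 + l(22, -10)) = 101*(159 - 10) = 101*149 = 15049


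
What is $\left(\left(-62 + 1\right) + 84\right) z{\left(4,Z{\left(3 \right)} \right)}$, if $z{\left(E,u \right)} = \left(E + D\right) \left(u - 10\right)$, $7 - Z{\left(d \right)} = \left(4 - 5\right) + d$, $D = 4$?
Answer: $-920$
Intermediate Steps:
$Z{\left(d \right)} = 8 - d$ ($Z{\left(d \right)} = 7 - \left(\left(4 - 5\right) + d\right) = 7 - \left(-1 + d\right) = 8 - d$)
$z{\left(E,u \right)} = \left(-10 + u\right) \left(4 + E\right)$ ($z{\left(E,u \right)} = \left(E + 4\right) \left(u - 10\right) = \left(4 + E\right) \left(-10 + u\right) = \left(-10 + u\right) \left(4 + E\right)$)
$\left(\left(-62 + 1\right) + 84\right) z{\left(4,Z{\left(3 \right)} \right)} = \left(\left(-62 + 1\right) + 84\right) \left(-40 - 40 + 4 \left(8 - 3\right) + 4 \left(8 - 3\right)\right) = \left(-61 + 84\right) \left(-40 - 40 + 4 \left(8 - 3\right) + 4 \left(8 - 3\right)\right) = 23 \left(-40 - 40 + 4 \cdot 5 + 4 \cdot 5\right) = 23 \left(-40 - 40 + 20 + 20\right) = 23 \left(-40\right) = -920$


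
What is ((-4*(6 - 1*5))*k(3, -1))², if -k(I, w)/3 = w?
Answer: 144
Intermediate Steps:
k(I, w) = -3*w
((-4*(6 - 1*5))*k(3, -1))² = ((-4*(6 - 1*5))*(-3*(-1)))² = (-4*(6 - 5)*3)² = (-4*1*3)² = (-4*3)² = (-12)² = 144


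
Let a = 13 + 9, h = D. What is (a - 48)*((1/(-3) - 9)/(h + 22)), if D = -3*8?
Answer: -364/3 ≈ -121.33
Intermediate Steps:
D = -24
h = -24
a = 22
(a - 48)*((1/(-3) - 9)/(h + 22)) = (22 - 48)*((1/(-3) - 9)/(-24 + 22)) = -26*(-⅓ - 9)/(-2) = -(-728)*(-1)/(3*2) = -26*14/3 = -364/3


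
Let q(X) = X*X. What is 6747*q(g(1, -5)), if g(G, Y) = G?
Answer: 6747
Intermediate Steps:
q(X) = X²
6747*q(g(1, -5)) = 6747*1² = 6747*1 = 6747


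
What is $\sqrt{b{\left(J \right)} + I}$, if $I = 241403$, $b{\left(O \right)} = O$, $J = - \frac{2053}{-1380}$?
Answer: $\frac{\sqrt{114932676585}}{690} \approx 491.33$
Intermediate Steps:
$J = \frac{2053}{1380}$ ($J = \left(-2053\right) \left(- \frac{1}{1380}\right) = \frac{2053}{1380} \approx 1.4877$)
$\sqrt{b{\left(J \right)} + I} = \sqrt{\frac{2053}{1380} + 241403} = \sqrt{\frac{333138193}{1380}} = \frac{\sqrt{114932676585}}{690}$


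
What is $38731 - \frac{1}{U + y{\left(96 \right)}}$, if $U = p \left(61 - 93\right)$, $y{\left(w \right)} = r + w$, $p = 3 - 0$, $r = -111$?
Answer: $\frac{4299142}{111} \approx 38731.0$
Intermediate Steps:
$p = 3$ ($p = 3 + 0 = 3$)
$y{\left(w \right)} = -111 + w$
$U = -96$ ($U = 3 \left(61 - 93\right) = 3 \left(-32\right) = -96$)
$38731 - \frac{1}{U + y{\left(96 \right)}} = 38731 - \frac{1}{-96 + \left(-111 + 96\right)} = 38731 - \frac{1}{-96 - 15} = 38731 - \frac{1}{-111} = 38731 - - \frac{1}{111} = 38731 + \frac{1}{111} = \frac{4299142}{111}$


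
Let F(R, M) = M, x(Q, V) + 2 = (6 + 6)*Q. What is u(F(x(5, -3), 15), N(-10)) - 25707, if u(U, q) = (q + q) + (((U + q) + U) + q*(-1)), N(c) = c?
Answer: -25697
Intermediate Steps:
x(Q, V) = -2 + 12*Q (x(Q, V) = -2 + (6 + 6)*Q = -2 + 12*Q)
u(U, q) = 2*U + 2*q (u(U, q) = 2*q + ((q + 2*U) - q) = 2*q + 2*U = 2*U + 2*q)
u(F(x(5, -3), 15), N(-10)) - 25707 = (2*15 + 2*(-10)) - 25707 = (30 - 20) - 25707 = 10 - 25707 = -25697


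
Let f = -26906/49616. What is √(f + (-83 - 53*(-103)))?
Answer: √827063709710/12404 ≈ 73.318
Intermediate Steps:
f = -13453/24808 (f = -26906*1/49616 = -13453/24808 ≈ -0.54228)
√(f + (-83 - 53*(-103))) = √(-13453/24808 + (-83 - 53*(-103))) = √(-13453/24808 + (-83 + 5459)) = √(-13453/24808 + 5376) = √(133354355/24808) = √827063709710/12404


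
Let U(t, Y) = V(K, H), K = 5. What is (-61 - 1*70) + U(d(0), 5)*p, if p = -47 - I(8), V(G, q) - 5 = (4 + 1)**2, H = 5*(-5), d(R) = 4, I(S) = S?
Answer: -1781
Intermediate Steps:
H = -25
V(G, q) = 30 (V(G, q) = 5 + (4 + 1)**2 = 5 + 5**2 = 5 + 25 = 30)
U(t, Y) = 30
p = -55 (p = -47 - 1*8 = -47 - 8 = -55)
(-61 - 1*70) + U(d(0), 5)*p = (-61 - 1*70) + 30*(-55) = (-61 - 70) - 1650 = -131 - 1650 = -1781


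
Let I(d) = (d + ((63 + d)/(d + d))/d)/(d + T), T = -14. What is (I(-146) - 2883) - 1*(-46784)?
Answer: 59892042695/1364224 ≈ 43902.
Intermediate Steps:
I(d) = (d + (63 + d)/(2*d**2))/(-14 + d) (I(d) = (d + ((63 + d)/(d + d))/d)/(d - 14) = (d + ((63 + d)/((2*d)))/d)/(-14 + d) = (d + ((63 + d)*(1/(2*d)))/d)/(-14 + d) = (d + ((63 + d)/(2*d))/d)/(-14 + d) = (d + (63 + d)/(2*d**2))/(-14 + d))
(I(-146) - 2883) - 1*(-46784) = ((1/2)*(63 - 146 + 2*(-146)**3)/((-146)**2*(-14 - 146)) - 2883) - 1*(-46784) = ((1/2)*(1/21316)*(63 - 146 + 2*(-3112136))/(-160) - 2883) + 46784 = ((1/2)*(1/21316)*(-1/160)*(63 - 146 - 6224272) - 2883) + 46784 = ((1/2)*(1/21316)*(-1/160)*(-6224355) - 2883) + 46784 = (1244871/1364224 - 2883) + 46784 = -3931812921/1364224 + 46784 = 59892042695/1364224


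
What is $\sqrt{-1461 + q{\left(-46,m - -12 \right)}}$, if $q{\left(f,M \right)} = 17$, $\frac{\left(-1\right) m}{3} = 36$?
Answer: $38 i \approx 38.0 i$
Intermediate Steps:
$m = -108$ ($m = \left(-3\right) 36 = -108$)
$\sqrt{-1461 + q{\left(-46,m - -12 \right)}} = \sqrt{-1461 + 17} = \sqrt{-1444} = 38 i$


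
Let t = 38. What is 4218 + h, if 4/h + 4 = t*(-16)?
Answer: 645353/153 ≈ 4218.0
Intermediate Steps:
h = -1/153 (h = 4/(-4 + 38*(-16)) = 4/(-4 - 608) = 4/(-612) = 4*(-1/612) = -1/153 ≈ -0.0065359)
4218 + h = 4218 - 1/153 = 645353/153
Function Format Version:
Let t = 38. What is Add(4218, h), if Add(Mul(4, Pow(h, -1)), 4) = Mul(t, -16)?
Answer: Rational(645353, 153) ≈ 4218.0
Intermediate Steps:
h = Rational(-1, 153) (h = Mul(4, Pow(Add(-4, Mul(38, -16)), -1)) = Mul(4, Pow(Add(-4, -608), -1)) = Mul(4, Pow(-612, -1)) = Mul(4, Rational(-1, 612)) = Rational(-1, 153) ≈ -0.0065359)
Add(4218, h) = Add(4218, Rational(-1, 153)) = Rational(645353, 153)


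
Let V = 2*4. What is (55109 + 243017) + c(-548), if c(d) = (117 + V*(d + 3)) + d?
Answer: 293335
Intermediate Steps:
V = 8
c(d) = 141 + 9*d (c(d) = (117 + 8*(d + 3)) + d = (117 + 8*(3 + d)) + d = (117 + (24 + 8*d)) + d = (141 + 8*d) + d = 141 + 9*d)
(55109 + 243017) + c(-548) = (55109 + 243017) + (141 + 9*(-548)) = 298126 + (141 - 4932) = 298126 - 4791 = 293335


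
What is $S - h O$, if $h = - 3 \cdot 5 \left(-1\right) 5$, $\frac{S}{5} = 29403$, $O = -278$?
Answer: $167865$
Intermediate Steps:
$S = 147015$ ($S = 5 \cdot 29403 = 147015$)
$h = 75$ ($h = - 3 \left(\left(-5\right) 5\right) = \left(-3\right) \left(-25\right) = 75$)
$S - h O = 147015 - 75 \left(-278\right) = 147015 - -20850 = 147015 + 20850 = 167865$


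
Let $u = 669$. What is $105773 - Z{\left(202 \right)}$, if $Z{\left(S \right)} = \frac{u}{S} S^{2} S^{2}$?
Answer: $-5514065179$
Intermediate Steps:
$Z{\left(S \right)} = 669 S^{3}$ ($Z{\left(S \right)} = \frac{669}{S} S^{2} S^{2} = 669 S S^{2} = 669 S^{3}$)
$105773 - Z{\left(202 \right)} = 105773 - 669 \cdot 202^{3} = 105773 - 669 \cdot 8242408 = 105773 - 5514170952 = -5514065179$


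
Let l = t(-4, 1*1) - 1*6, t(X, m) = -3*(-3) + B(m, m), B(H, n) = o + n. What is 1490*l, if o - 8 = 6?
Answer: 26820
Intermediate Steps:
o = 14 (o = 8 + 6 = 14)
B(H, n) = 14 + n
t(X, m) = 23 + m (t(X, m) = -3*(-3) + (14 + m) = 9 + (14 + m) = 23 + m)
l = 18 (l = (23 + 1*1) - 1*6 = (23 + 1) - 6 = 24 - 6 = 18)
1490*l = 1490*18 = 26820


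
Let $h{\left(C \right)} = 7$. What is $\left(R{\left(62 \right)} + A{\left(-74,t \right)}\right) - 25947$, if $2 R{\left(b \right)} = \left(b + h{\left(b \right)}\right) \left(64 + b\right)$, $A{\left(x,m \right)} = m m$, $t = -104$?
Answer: $-10784$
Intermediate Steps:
$A{\left(x,m \right)} = m^{2}$
$R{\left(b \right)} = \frac{\left(7 + b\right) \left(64 + b\right)}{2}$ ($R{\left(b \right)} = \frac{\left(b + 7\right) \left(64 + b\right)}{2} = \frac{\left(7 + b\right) \left(64 + b\right)}{2}$)
$\left(R{\left(62 \right)} + A{\left(-74,t \right)}\right) - 25947 = \left(\left(224 + \frac{62^{2}}{2} + \frac{71}{2} \cdot 62\right) + \left(-104\right)^{2}\right) - 25947 = \left(\left(224 + \frac{1}{2} \cdot 3844 + 2201\right) + 10816\right) - 25947 = \left(\left(224 + 1922 + 2201\right) + 10816\right) - 25947 = \left(4347 + 10816\right) - 25947 = 15163 - 25947 = -10784$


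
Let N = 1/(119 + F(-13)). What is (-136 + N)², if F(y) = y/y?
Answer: 266309761/14400 ≈ 18494.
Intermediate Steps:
F(y) = 1
N = 1/120 (N = 1/(119 + 1) = 1/120 ≈ 0.0083333)
(-136 + N)² = (-136 + 1/120)² = (-16319/120)² = 266309761/14400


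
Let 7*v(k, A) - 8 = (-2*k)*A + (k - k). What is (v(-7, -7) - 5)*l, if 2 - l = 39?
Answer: 4625/7 ≈ 660.71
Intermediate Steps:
v(k, A) = 8/7 - 2*A*k/7 (v(k, A) = 8/7 + ((-2*k)*A + (k - k))/7 = 8/7 + (-2*A*k + 0)/7 = 8/7 + (-2*A*k)/7 = 8/7 - 2*A*k/7)
l = -37 (l = 2 - 1*39 = 2 - 39 = -37)
(v(-7, -7) - 5)*l = ((8/7 - 2/7*(-7)*(-7)) - 5)*(-37) = ((8/7 - 14) - 5)*(-37) = (-90/7 - 5)*(-37) = -125/7*(-37) = 4625/7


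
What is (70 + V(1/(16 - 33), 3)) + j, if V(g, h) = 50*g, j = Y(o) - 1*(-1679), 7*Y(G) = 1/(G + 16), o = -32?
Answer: 3324479/1904 ≈ 1746.1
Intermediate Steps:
Y(G) = 1/(7*(16 + G)) (Y(G) = 1/(7*(G + 16)) = 1/(7*(16 + G)))
j = 188047/112 (j = 1/(7*(16 - 32)) - 1*(-1679) = (1/7)/(-16) + 1679 = (1/7)*(-1/16) + 1679 = -1/112 + 1679 = 188047/112 ≈ 1679.0)
(70 + V(1/(16 - 33), 3)) + j = (70 + 50/(16 - 33)) + 188047/112 = (70 + 50/(-17)) + 188047/112 = (70 + 50*(-1/17)) + 188047/112 = (70 - 50/17) + 188047/112 = 1140/17 + 188047/112 = 3324479/1904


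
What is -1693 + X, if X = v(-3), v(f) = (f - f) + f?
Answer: -1696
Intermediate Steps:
v(f) = f (v(f) = 0 + f = f)
X = -3
-1693 + X = -1693 - 3 = -1696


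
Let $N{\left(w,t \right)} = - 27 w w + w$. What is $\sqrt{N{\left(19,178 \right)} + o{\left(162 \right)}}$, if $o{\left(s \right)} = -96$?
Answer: $4 i \sqrt{614} \approx 99.116 i$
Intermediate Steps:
$N{\left(w,t \right)} = w - 27 w^{2}$ ($N{\left(w,t \right)} = - 27 w^{2} + w = w - 27 w^{2}$)
$\sqrt{N{\left(19,178 \right)} + o{\left(162 \right)}} = \sqrt{19 \left(1 - 513\right) - 96} = \sqrt{19 \left(-512\right) - 96} = \sqrt{-9728 - 96} = \sqrt{-9824} = 4 i \sqrt{614}$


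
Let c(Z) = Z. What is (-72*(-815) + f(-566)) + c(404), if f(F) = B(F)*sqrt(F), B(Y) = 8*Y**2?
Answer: 59084 + 2562848*I*sqrt(566) ≈ 59084.0 + 6.0972e+7*I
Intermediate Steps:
f(F) = 8*F**(5/2) (f(F) = (8*F**2)*sqrt(F) = 8*F**(5/2))
(-72*(-815) + f(-566)) + c(404) = (-72*(-815) + 8*(-566)**(5/2)) + 404 = (58680 + 8*(320356*I*sqrt(566))) + 404 = (58680 + 2562848*I*sqrt(566)) + 404 = 59084 + 2562848*I*sqrt(566)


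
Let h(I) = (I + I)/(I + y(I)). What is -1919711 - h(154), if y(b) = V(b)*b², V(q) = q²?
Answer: -7011293295417/3652265 ≈ -1.9197e+6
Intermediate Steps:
y(b) = b⁴ (y(b) = b²*b² = b⁴)
h(I) = 2*I/(I + I⁴) (h(I) = (I + I)/(I + I⁴) = (2*I)/(I + I⁴) = 2*I/(I + I⁴))
-1919711 - h(154) = -1919711 - 2/(1 + 154³) = -1919711 - 2/(1 + 3652264) = -1919711 - 2/3652265 = -7011293295417/3652265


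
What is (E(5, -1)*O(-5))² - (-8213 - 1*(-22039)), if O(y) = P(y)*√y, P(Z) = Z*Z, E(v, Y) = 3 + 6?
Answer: -266951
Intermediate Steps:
E(v, Y) = 9
P(Z) = Z²
O(y) = y^(5/2) (O(y) = y²*√y = y^(5/2))
(E(5, -1)*O(-5))² - (-8213 - 1*(-22039)) = (9*(-5)^(5/2))² - (-8213 - 1*(-22039)) = (9*(25*I*√5))² - (-8213 + 22039) = (225*I*√5)² - 1*13826 = -253125 - 13826 = -266951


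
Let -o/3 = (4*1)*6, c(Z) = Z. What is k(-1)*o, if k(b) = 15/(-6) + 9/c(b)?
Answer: 828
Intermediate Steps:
k(b) = -5/2 + 9/b (k(b) = 15/(-6) + 9/b = 15*(-1/6) + 9/b = -5/2 + 9/b)
o = -72 (o = -3*4*1*6 = -12*6 = -3*24 = -72)
k(-1)*o = (-5/2 + 9/(-1))*(-72) = (-5/2 + 9*(-1))*(-72) = (-5/2 - 9)*(-72) = -23/2*(-72) = 828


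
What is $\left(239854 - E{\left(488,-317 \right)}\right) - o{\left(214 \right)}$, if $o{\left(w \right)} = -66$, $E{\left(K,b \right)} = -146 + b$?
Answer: $240383$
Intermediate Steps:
$\left(239854 - E{\left(488,-317 \right)}\right) - o{\left(214 \right)} = \left(239854 - \left(-146 - 317\right)\right) - -66 = \left(239854 - -463\right) + 66 = \left(239854 + 463\right) + 66 = 240317 + 66 = 240383$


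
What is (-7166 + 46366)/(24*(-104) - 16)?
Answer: -2450/157 ≈ -15.605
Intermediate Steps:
(-7166 + 46366)/(24*(-104) - 16) = 39200/(-2496 - 16) = 39200/(-2512) = 39200*(-1/2512) = -2450/157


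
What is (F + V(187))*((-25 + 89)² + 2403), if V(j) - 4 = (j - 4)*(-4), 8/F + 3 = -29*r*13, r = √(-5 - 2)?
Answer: 51992*(-34307*√7 + 274*I)/(-3*I + 377*√7) ≈ -4.7313e+6 + 52.125*I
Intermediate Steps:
r = I*√7 (r = √(-7) = I*√7 ≈ 2.6458*I)
F = 8/(-3 - 377*I*√7) (F = 8/(-3 - 29*I*√7*13) = 8/(-3 - 377*I*√7) ≈ -2.4123e-5 + 0.0080204*I)
V(j) = 20 - 4*j (V(j) = 4 + (j - 4)*(-4) = 4 + (-4 + j)*(-4) = 4 + (16 - 4*j) = 20 - 4*j)
(F + V(187))*((-25 + 89)² + 2403) = ((-3/124364 + 377*I*√7/124364) + (20 - 4*187))*((-25 + 89)² + 2403) = ((-3/124364 + 377*I*√7/124364) + (20 - 748))*(64² + 2403) = ((-3/124364 + 377*I*√7/124364) - 728)*(4096 + 2403) = (-90536995/124364 + 377*I*√7/124364)*6499 = -588399930505/124364 + 2450123*I*√7/124364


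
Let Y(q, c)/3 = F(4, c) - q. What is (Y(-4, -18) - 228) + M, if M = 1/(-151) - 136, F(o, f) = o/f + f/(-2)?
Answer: -147530/453 ≈ -325.67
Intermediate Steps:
F(o, f) = -f/2 + o/f (F(o, f) = o/f + f*(-1/2) = o/f - f/2 = -f/2 + o/f)
Y(q, c) = -3*q + 12/c - 3*c/2 (Y(q, c) = 3*((-c/2 + 4/c) - q) = 3*((4/c - c/2) - q) = 3*(-q + 4/c - c/2) = -3*q + 12/c - 3*c/2)
M = -20537/151 (M = -1/151 - 136 = -20537/151 ≈ -136.01)
(Y(-4, -18) - 228) + M = ((-3*(-4) + 12/(-18) - 3/2*(-18)) - 228) - 20537/151 = ((12 + 12*(-1/18) + 27) - 228) - 20537/151 = ((12 - 2/3 + 27) - 228) - 20537/151 = (115/3 - 228) - 20537/151 = -569/3 - 20537/151 = -147530/453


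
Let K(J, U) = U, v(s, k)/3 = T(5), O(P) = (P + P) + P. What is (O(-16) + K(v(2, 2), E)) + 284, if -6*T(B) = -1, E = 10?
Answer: 246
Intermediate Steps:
T(B) = ⅙ (T(B) = -⅙*(-1) = ⅙)
O(P) = 3*P (O(P) = 2*P + P = 3*P)
v(s, k) = ½ (v(s, k) = 3*(⅙) = ½)
(O(-16) + K(v(2, 2), E)) + 284 = (3*(-16) + 10) + 284 = (-48 + 10) + 284 = -38 + 284 = 246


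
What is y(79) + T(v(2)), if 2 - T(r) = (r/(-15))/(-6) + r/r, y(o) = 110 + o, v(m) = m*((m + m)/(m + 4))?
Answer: 25648/135 ≈ 189.99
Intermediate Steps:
v(m) = 2*m²/(4 + m) (v(m) = m*((2*m)/(4 + m)) = m*(2*m/(4 + m)) = 2*m²/(4 + m))
T(r) = 1 - r/90 (T(r) = 2 - ((r/(-15))/(-6) + r/r) = 2 - ((r*(-1/15))*(-⅙) + 1) = 2 - (-r/15*(-⅙) + 1) = 2 - (r/90 + 1) = 2 - (1 + r/90) = 2 + (-1 - r/90) = 1 - r/90)
y(79) + T(v(2)) = (110 + 79) + (1 - 2²/(45*(4 + 2))) = 189 + (1 - 4/(45*6)) = 189 + (1 - 1/90*4/3) = 189 + (1 - 2/135) = 189 + 133/135 = 25648/135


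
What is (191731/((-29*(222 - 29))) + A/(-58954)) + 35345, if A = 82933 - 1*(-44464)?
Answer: 11650615590227/329965538 ≈ 35309.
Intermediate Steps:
A = 127397 (A = 82933 + 44464 = 127397)
(191731/((-29*(222 - 29))) + A/(-58954)) + 35345 = (191731/((-29*(222 - 29))) + 127397/(-58954)) + 35345 = (191731/((-29*193)) + 127397*(-1/58954)) + 35345 = (191731/(-5597) - 127397/58954) + 35345 = (191731*(-1/5597) - 127397/58954) + 35345 = (-191731/5597 - 127397/58954) + 35345 = -12016350383/329965538 + 35345 = 11650615590227/329965538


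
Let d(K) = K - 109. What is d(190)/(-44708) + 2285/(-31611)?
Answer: -104718271/1413264588 ≈ -0.074097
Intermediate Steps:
d(K) = -109 + K
d(190)/(-44708) + 2285/(-31611) = (-109 + 190)/(-44708) + 2285/(-31611) = 81*(-1/44708) + 2285*(-1/31611) = -81/44708 - 2285/31611 = -104718271/1413264588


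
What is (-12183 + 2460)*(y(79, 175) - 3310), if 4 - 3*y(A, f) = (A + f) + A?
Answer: 33249419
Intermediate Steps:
y(A, f) = 4/3 - 2*A/3 - f/3 (y(A, f) = 4/3 - ((A + f) + A)/3 = 4/3 - (f + 2*A)/3 = 4/3 + (-2*A/3 - f/3) = 4/3 - 2*A/3 - f/3)
(-12183 + 2460)*(y(79, 175) - 3310) = (-12183 + 2460)*((4/3 - ⅔*79 - ⅓*175) - 3310) = -9723*((4/3 - 158/3 - 175/3) - 3310) = -9723*(-329/3 - 3310) = -9723*(-10259/3) = 33249419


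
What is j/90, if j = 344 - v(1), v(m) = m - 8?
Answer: 39/10 ≈ 3.9000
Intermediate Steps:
v(m) = -8 + m
j = 351 (j = 344 - (-8 + 1) = 344 - 1*(-7) = 344 + 7 = 351)
j/90 = 351/90 = 351*(1/90) = 39/10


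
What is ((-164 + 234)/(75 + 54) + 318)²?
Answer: 1688552464/16641 ≈ 1.0147e+5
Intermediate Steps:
((-164 + 234)/(75 + 54) + 318)² = (70/129 + 318)² = (41092/129)² = 1688552464/16641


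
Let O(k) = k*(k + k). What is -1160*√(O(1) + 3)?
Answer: -1160*√5 ≈ -2593.8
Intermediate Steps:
O(k) = 2*k² (O(k) = k*(2*k) = 2*k²)
-1160*√(O(1) + 3) = -1160*√(2*1² + 3) = -1160*√(2*1 + 3) = -1160*√(2 + 3) = -1160*√5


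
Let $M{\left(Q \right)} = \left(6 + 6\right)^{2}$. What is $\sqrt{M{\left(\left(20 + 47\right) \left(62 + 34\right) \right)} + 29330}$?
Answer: $\sqrt{29474} \approx 171.68$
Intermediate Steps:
$M{\left(Q \right)} = 144$ ($M{\left(Q \right)} = 12^{2} = 144$)
$\sqrt{M{\left(\left(20 + 47\right) \left(62 + 34\right) \right)} + 29330} = \sqrt{144 + 29330} = \sqrt{29474}$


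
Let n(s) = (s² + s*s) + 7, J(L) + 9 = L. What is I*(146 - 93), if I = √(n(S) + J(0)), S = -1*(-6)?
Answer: 53*√70 ≈ 443.43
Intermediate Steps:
S = 6
J(L) = -9 + L
n(s) = 7 + 2*s² (n(s) = (s² + s²) + 7 = 2*s² + 7 = 7 + 2*s²)
I = √70 (I = √((7 + 2*6²) + (-9 + 0)) = √((7 + 2*36) - 9) = √((7 + 72) - 9) = √(79 - 9) = √70 ≈ 8.3666)
I*(146 - 93) = √70*(146 - 93) = √70*53 = 53*√70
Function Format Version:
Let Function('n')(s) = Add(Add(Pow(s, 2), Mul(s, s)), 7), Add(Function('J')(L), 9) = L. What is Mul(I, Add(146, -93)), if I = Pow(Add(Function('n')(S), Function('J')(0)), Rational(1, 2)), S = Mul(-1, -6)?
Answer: Mul(53, Pow(70, Rational(1, 2))) ≈ 443.43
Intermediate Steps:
S = 6
Function('J')(L) = Add(-9, L)
Function('n')(s) = Add(7, Mul(2, Pow(s, 2))) (Function('n')(s) = Add(Add(Pow(s, 2), Pow(s, 2)), 7) = Add(Mul(2, Pow(s, 2)), 7) = Add(7, Mul(2, Pow(s, 2))))
I = Pow(70, Rational(1, 2)) (I = Pow(Add(Add(7, Mul(2, Pow(6, 2))), Add(-9, 0)), Rational(1, 2)) = Pow(Add(Add(7, Mul(2, 36)), -9), Rational(1, 2)) = Pow(Add(Add(7, 72), -9), Rational(1, 2)) = Pow(Add(79, -9), Rational(1, 2)) = Pow(70, Rational(1, 2)) ≈ 8.3666)
Mul(I, Add(146, -93)) = Mul(Pow(70, Rational(1, 2)), Add(146, -93)) = Mul(Pow(70, Rational(1, 2)), 53) = Mul(53, Pow(70, Rational(1, 2)))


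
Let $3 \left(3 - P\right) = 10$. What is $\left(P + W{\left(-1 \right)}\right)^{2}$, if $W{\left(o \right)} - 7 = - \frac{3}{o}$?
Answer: $\frac{841}{9} \approx 93.444$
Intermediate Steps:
$P = - \frac{1}{3}$ ($P = 3 - \frac{10}{3} = - \frac{1}{3} \approx -0.33333$)
$W{\left(o \right)} = 7 - \frac{3}{o}$
$\left(P + W{\left(-1 \right)}\right)^{2} = \left(- \frac{1}{3} + \left(7 - \frac{3}{-1}\right)\right)^{2} = \left(- \frac{1}{3} + \left(7 - -3\right)\right)^{2} = \left(- \frac{1}{3} + \left(7 + 3\right)\right)^{2} = \left(- \frac{1}{3} + 10\right)^{2} = \left(\frac{29}{3}\right)^{2} = \frac{841}{9}$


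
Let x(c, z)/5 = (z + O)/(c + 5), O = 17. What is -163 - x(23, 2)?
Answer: -4659/28 ≈ -166.39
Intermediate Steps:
x(c, z) = 5*(17 + z)/(5 + c) (x(c, z) = 5*((z + 17)/(c + 5)) = 5*((17 + z)/(5 + c)) = 5*(17 + z)/(5 + c))
-163 - x(23, 2) = -163 - 5*(17 + 2)/(5 + 23) = -163 - 5*19/28 = -163 - 1*95/28 = -163 - 95/28 = -4659/28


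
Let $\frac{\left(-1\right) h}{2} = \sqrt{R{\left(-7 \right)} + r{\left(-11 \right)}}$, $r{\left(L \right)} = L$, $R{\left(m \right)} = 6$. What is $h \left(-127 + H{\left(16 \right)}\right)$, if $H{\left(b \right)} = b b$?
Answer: $- 258 i \sqrt{5} \approx - 576.91 i$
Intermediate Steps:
$H{\left(b \right)} = b^{2}$
$h = - 2 i \sqrt{5}$ ($h = - 2 \sqrt{6 - 11} = - 2 \sqrt{-5} = - 2 i \sqrt{5} \approx - 4.4721 i$)
$h \left(-127 + H{\left(16 \right)}\right) = - 2 i \sqrt{5} \left(-127 + 16^{2}\right) = - 2 i \sqrt{5} \left(-127 + 256\right) = - 2 i \sqrt{5} \cdot 129 = - 258 i \sqrt{5}$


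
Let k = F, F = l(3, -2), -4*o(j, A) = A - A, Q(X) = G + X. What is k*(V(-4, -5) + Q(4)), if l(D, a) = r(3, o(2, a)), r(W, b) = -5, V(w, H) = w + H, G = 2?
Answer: 15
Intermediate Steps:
V(w, H) = H + w
Q(X) = 2 + X
o(j, A) = 0 (o(j, A) = -(A - A)/4 = -¼*0 = 0)
l(D, a) = -5
F = -5
k = -5
k*(V(-4, -5) + Q(4)) = -5*((-5 - 4) + (2 + 4)) = -5*(-9 + 6) = -5*(-3) = 15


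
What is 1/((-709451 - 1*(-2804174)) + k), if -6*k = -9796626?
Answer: 1/3727494 ≈ 2.6828e-7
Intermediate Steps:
k = 1632771 (k = -⅙*(-9796626) = 1632771)
1/((-709451 - 1*(-2804174)) + k) = 1/((-709451 - 1*(-2804174)) + 1632771) = 1/((-709451 + 2804174) + 1632771) = 1/(2094723 + 1632771) = 1/3727494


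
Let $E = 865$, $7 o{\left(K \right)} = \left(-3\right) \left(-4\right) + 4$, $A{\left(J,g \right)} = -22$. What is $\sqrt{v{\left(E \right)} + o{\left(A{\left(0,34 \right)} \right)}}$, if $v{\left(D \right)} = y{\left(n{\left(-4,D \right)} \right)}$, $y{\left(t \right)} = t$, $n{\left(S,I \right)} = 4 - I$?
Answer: $\frac{i \sqrt{42077}}{7} \approx 29.304 i$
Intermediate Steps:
$o{\left(K \right)} = \frac{16}{7}$ ($o{\left(K \right)} = \frac{\left(-3\right) \left(-4\right) + 4}{7} = \frac{12 + 4}{7} = \frac{1}{7} \cdot 16 = \frac{16}{7}$)
$v{\left(D \right)} = 4 - D$
$\sqrt{v{\left(E \right)} + o{\left(A{\left(0,34 \right)} \right)}} = \sqrt{\left(4 - 865\right) + \frac{16}{7}} = \sqrt{-861 + \frac{16}{7}} = \sqrt{- \frac{6011}{7}} = \frac{i \sqrt{42077}}{7}$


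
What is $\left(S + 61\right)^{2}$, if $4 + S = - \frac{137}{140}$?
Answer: $\frac{61512649}{19600} \approx 3138.4$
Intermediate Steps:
$S = - \frac{697}{140}$ ($S = -4 - \frac{137}{140} = - \frac{697}{140} \approx -4.9786$)
$\left(S + 61\right)^{2} = \left(- \frac{697}{140} + 61\right)^{2} = \left(\frac{7843}{140}\right)^{2} = \frac{61512649}{19600}$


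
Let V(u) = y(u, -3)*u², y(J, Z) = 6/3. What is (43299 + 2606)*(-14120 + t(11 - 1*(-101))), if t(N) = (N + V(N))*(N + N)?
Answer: 258476365400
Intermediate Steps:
y(J, Z) = 2 (y(J, Z) = 6*(⅓) = 2)
V(u) = 2*u²
t(N) = 2*N*(N + 2*N²) (t(N) = (N + 2*N²)*(N + N) = (N + 2*N²)*(2*N) = 2*N*(N + 2*N²))
(43299 + 2606)*(-14120 + t(11 - 1*(-101))) = (43299 + 2606)*(-14120 + (11 - 1*(-101))²*(2 + 4*(11 - 1*(-101)))) = 45905*(-14120 + (11 + 101)²*(2 + 4*(11 + 101))) = 45905*(-14120 + 112²*(2 + 4*112)) = 45905*(-14120 + 12544*(2 + 448)) = 45905*(-14120 + 12544*450) = 45905*(-14120 + 5644800) = 45905*5630680 = 258476365400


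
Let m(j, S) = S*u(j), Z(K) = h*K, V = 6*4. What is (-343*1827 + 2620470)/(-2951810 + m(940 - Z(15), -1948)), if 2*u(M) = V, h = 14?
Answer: -1993809/2975186 ≈ -0.67015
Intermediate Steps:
V = 24
Z(K) = 14*K
u(M) = 12 (u(M) = (1/2)*24 = 12)
m(j, S) = 12*S (m(j, S) = S*12 = 12*S)
(-343*1827 + 2620470)/(-2951810 + m(940 - Z(15), -1948)) = (-343*1827 + 2620470)/(-2951810 + 12*(-1948)) = (-626661 + 2620470)/(-2951810 - 23376) = 1993809/(-2975186) = 1993809*(-1/2975186) = -1993809/2975186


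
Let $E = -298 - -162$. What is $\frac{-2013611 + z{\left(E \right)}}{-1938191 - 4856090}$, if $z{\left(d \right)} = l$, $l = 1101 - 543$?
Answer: $\frac{2013053}{6794281} \approx 0.29629$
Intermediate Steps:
$E = -136$ ($E = -298 + 162 = -136$)
$l = 558$
$z{\left(d \right)} = 558$
$\frac{-2013611 + z{\left(E \right)}}{-1938191 - 4856090} = \frac{-2013611 + 558}{-1938191 - 4856090} = - \frac{2013053}{-6794281} = \left(-2013053\right) \left(- \frac{1}{6794281}\right) = \frac{2013053}{6794281}$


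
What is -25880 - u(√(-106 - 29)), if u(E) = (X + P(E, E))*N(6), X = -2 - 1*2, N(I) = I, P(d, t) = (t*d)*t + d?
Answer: -25856 + 2412*I*√15 ≈ -25856.0 + 9341.6*I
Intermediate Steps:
P(d, t) = d + d*t² (P(d, t) = (d*t)*t + d = d*t² + d = d + d*t²)
X = -4 (X = -2 - 2 = -4)
u(E) = -24 + 6*E*(1 + E²) (u(E) = (-4 + E*(1 + E²))*6 = -24 + 6*E*(1 + E²))
-25880 - u(√(-106 - 29)) = -25880 - (-24 + 6*√(-106 - 29) + 6*(√(-106 - 29))³) = -25880 - (-24 + 6*√(-135) + 6*(√(-135))³) = -25880 - (-24 + 6*(3*I*√15) + 6*(3*I*√15)³) = -25880 - (-24 + 18*I*√15 + 6*(-405*I*√15)) = -25880 - (-24 + 18*I*√15 - 2430*I*√15) = -25880 - (-24 - 2412*I*√15) = -25880 + (24 + 2412*I*√15) = -25856 + 2412*I*√15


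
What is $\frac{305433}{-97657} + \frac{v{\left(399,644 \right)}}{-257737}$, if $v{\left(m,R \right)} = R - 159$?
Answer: $- \frac{78768748766}{25169822209} \approx -3.1295$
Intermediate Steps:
$v{\left(m,R \right)} = -159 + R$
$\frac{305433}{-97657} + \frac{v{\left(399,644 \right)}}{-257737} = \frac{305433}{-97657} + \frac{-159 + 644}{-257737} = 305433 \left(- \frac{1}{97657}\right) + 485 \left(- \frac{1}{257737}\right) = - \frac{305433}{97657} - \frac{485}{257737} = - \frac{78768748766}{25169822209}$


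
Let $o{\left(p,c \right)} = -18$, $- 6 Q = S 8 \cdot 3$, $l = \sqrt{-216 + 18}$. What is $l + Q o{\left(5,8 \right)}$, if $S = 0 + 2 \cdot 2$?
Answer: $288 + 3 i \sqrt{22} \approx 288.0 + 14.071 i$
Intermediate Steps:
$l = 3 i \sqrt{22}$ ($l = \sqrt{-198} = 3 i \sqrt{22} \approx 14.071 i$)
$S = 4$ ($S = 0 + 4 = 4$)
$Q = -16$ ($Q = - \frac{4 \cdot 8 \cdot 3}{6} = - \frac{32 \cdot 3}{6} = \left(- \frac{1}{6}\right) 96 = -16$)
$l + Q o{\left(5,8 \right)} = 3 i \sqrt{22} - -288 = 3 i \sqrt{22} + 288 = 288 + 3 i \sqrt{22}$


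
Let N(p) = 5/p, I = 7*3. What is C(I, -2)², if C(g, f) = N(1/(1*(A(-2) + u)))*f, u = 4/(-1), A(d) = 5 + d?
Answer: 100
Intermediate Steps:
u = -4 (u = 4*(-1) = -4)
I = 21
C(g, f) = -5*f (C(g, f) = (5/(1/(1*((5 - 2) - 4))))*f = (5/(1/(1*(3 - 4))))*f = (5/(1/(1*(-1))))*f = (5/(1/(-1)))*f = (5/(-1))*f = (5*(-1))*f = -5*f)
C(I, -2)² = (-5*(-2))² = 10² = 100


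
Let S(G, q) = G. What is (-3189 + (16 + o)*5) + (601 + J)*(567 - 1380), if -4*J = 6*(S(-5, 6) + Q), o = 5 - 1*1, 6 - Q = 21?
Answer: -516092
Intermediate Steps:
Q = -15 (Q = 6 - 1*21 = 6 - 21 = -15)
o = 4 (o = 5 - 1 = 4)
J = 30 (J = -3*(-5 - 15)/2 = -3*(-20)/2 = -¼*(-120) = 30)
(-3189 + (16 + o)*5) + (601 + J)*(567 - 1380) = (-3189 + (16 + 4)*5) + (601 + 30)*(567 - 1380) = (-3189 + 20*5) + 631*(-813) = (-3189 + 100) - 513003 = -3089 - 513003 = -516092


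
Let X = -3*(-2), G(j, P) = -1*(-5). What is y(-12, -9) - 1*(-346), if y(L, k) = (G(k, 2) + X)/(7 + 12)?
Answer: 6585/19 ≈ 346.58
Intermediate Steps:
G(j, P) = 5
X = 6
y(L, k) = 11/19 (y(L, k) = (5 + 6)/(7 + 12) = 11/19)
y(-12, -9) - 1*(-346) = 11/19 - 1*(-346) = 11/19 + 346 = 6585/19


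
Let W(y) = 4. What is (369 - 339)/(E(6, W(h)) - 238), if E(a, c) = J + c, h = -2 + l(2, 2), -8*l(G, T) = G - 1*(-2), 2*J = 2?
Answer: -30/233 ≈ -0.12876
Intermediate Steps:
J = 1 (J = (½)*2 = 1)
l(G, T) = -¼ - G/8 (l(G, T) = -(G - 1*(-2))/8 = -(G + 2)/8 = -(2 + G)/8 = -¼ - G/8)
h = -5/2 (h = -2 + (-¼ - ⅛*2) = -2 + (-¼ - ¼) = -2 - ½ = -5/2 ≈ -2.5000)
E(a, c) = 1 + c
(369 - 339)/(E(6, W(h)) - 238) = (369 - 339)/((1 + 4) - 238) = 30/(5 - 238) = 30/(-233) = 30*(-1/233) = -30/233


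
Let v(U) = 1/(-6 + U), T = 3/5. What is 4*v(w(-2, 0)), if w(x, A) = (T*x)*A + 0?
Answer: -2/3 ≈ -0.66667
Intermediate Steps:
T = 3/5 (T = 3*(1/5) = 3/5 ≈ 0.60000)
w(x, A) = 3*A*x/5 (w(x, A) = (3*x/5)*A + 0 = 3*A*x/5 + 0 = 3*A*x/5)
4*v(w(-2, 0)) = 4/(-6 + (3/5)*0*(-2)) = 4/(-6 + 0) = 4/(-6) = 4*(-1/6) = -2/3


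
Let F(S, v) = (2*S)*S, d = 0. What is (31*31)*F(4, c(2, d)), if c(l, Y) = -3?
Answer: 30752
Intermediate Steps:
F(S, v) = 2*S²
(31*31)*F(4, c(2, d)) = (31*31)*(2*4²) = 961*(2*16) = 961*32 = 30752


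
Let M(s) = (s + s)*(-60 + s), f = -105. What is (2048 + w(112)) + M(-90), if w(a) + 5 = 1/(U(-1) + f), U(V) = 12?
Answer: 2700998/93 ≈ 29043.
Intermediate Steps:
M(s) = 2*s*(-60 + s) (M(s) = (2*s)*(-60 + s) = 2*s*(-60 + s))
w(a) = -466/93 (w(a) = -5 + 1/(12 - 105) = -5 + 1/(-93) = -5 - 1/93 = -466/93)
(2048 + w(112)) + M(-90) = (2048 - 466/93) + 2*(-90)*(-60 - 90) = 189998/93 + 2*(-90)*(-150) = 189998/93 + 27000 = 2700998/93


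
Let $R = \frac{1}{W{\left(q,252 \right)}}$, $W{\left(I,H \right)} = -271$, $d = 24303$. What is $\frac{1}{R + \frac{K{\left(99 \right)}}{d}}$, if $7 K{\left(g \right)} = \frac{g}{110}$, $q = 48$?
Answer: $- \frac{153675970}{566257} \approx -271.39$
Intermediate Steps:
$K{\left(g \right)} = \frac{g}{770}$ ($K{\left(g \right)} = \frac{g \frac{1}{110}}{7} = \frac{\frac{1}{110} g}{7} = \frac{g}{770}$)
$R = - \frac{1}{271}$ ($R = \frac{1}{-271} = - \frac{1}{271} \approx -0.00369$)
$\frac{1}{R + \frac{K{\left(99 \right)}}{d}} = \frac{1}{- \frac{1}{271} + \frac{\frac{1}{770} \cdot 99}{24303}} = \frac{1}{- \frac{1}{271} + \frac{9}{70} \cdot \frac{1}{24303}} = \frac{1}{- \frac{1}{271} + \frac{3}{567070}} = \frac{1}{- \frac{566257}{153675970}} = - \frac{153675970}{566257}$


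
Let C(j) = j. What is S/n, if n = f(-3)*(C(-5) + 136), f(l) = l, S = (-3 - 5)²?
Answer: -64/393 ≈ -0.16285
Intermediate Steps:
S = 64 (S = (-8)² = 64)
n = -393 (n = -3*(-5 + 136) = -3*131 = -393)
S/n = 64/(-393) = 64*(-1/393) = -64/393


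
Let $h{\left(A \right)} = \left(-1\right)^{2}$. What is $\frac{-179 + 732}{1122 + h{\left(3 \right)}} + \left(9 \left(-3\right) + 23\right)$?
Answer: $- \frac{3939}{1123} \approx -3.5076$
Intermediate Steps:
$h{\left(A \right)} = 1$
$\frac{-179 + 732}{1122 + h{\left(3 \right)}} + \left(9 \left(-3\right) + 23\right) = \frac{-179 + 732}{1122 + 1} + \left(9 \left(-3\right) + 23\right) = \frac{553}{1123} + \left(-27 + 23\right) = 553 \cdot \frac{1}{1123} - 4 = \frac{553}{1123} - 4 = - \frac{3939}{1123}$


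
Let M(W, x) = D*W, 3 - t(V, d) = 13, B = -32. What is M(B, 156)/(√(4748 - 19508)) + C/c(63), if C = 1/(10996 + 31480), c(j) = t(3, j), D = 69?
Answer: -1/424760 + 184*I*√410/205 ≈ -2.3543e-6 + 18.174*I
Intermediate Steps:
t(V, d) = -10 (t(V, d) = 3 - 1*13 = 3 - 13 = -10)
c(j) = -10
M(W, x) = 69*W
C = 1/42476 ≈ 2.3543e-5
M(B, 156)/(√(4748 - 19508)) + C/c(63) = (69*(-32))/(√(4748 - 19508)) + (1/42476)/(-10) = -2208*(-I*√410/2460) + (1/42476)*(-⅒) = -2208*(-I*√410/2460) - 1/424760 = -(-184)*I*√410/205 - 1/424760 = 184*I*√410/205 - 1/424760 = -1/424760 + 184*I*√410/205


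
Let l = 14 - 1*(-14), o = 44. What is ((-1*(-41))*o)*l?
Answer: 50512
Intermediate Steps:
l = 28 (l = 14 + 14 = 28)
((-1*(-41))*o)*l = (-1*(-41)*44)*28 = (41*44)*28 = 1804*28 = 50512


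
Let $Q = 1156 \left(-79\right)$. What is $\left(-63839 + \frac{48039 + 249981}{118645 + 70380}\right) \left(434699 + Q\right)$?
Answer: $- \frac{165738445096925}{7561} \approx -2.192 \cdot 10^{10}$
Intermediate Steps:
$Q = -91324$
$\left(-63839 + \frac{48039 + 249981}{118645 + 70380}\right) \left(434699 + Q\right) = \left(-63839 + \frac{48039 + 249981}{118645 + 70380}\right) \left(434699 - 91324\right) = \left(-63839 + \frac{298020}{189025}\right) 343375 = \left(-63839 + 298020 \cdot \frac{1}{189025}\right) 343375 = \left(-63839 + \frac{59604}{37805}\right) 343375 = \left(- \frac{2413373791}{37805}\right) 343375 = - \frac{165738445096925}{7561}$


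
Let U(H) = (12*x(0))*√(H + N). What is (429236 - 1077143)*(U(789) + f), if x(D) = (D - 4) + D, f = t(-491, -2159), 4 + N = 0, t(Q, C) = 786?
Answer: -509254902 + 31099536*√785 ≈ 3.6209e+8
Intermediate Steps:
N = -4 (N = -4 + 0 = -4)
f = 786
x(D) = -4 + 2*D (x(D) = (-4 + D) + D = -4 + 2*D)
U(H) = -48*√(-4 + H) (U(H) = (12*(-4 + 2*0))*√(H - 4) = (12*(-4 + 0))*√(-4 + H) = (12*(-4))*√(-4 + H) = -48*√(-4 + H))
(429236 - 1077143)*(U(789) + f) = (429236 - 1077143)*(-48*√(-4 + 789) + 786) = -647907*(-48*√785 + 786) = -647907*(786 - 48*√785) = -509254902 + 31099536*√785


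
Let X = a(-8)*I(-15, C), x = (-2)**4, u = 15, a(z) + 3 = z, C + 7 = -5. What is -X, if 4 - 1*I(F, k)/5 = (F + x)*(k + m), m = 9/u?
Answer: 847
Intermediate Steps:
C = -12 (C = -7 - 5 = -12)
a(z) = -3 + z
x = 16
m = 3/5 (m = 9/15 = 9*(1/15) = 3/5 ≈ 0.60000)
I(F, k) = 20 - 5*(16 + F)*(3/5 + k) (I(F, k) = 20 - 5*(F + 16)*(k + 3/5) = 20 - 5*(16 + F)*(3/5 + k))
X = -847 (X = (-3 - 8)*(-28 - 80*(-12) - 3*(-15) - 5*(-15)*(-12)) = -11*(-28 + 960 + 45 - 900) = -11*77 = -847)
-X = -1*(-847) = 847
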